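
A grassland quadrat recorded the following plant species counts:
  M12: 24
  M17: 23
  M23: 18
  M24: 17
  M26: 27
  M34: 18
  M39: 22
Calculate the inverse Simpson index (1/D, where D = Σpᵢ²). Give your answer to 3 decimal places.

Total N = 24+23+18+17+27+18+22 = 149, so the proportions are 0.1610738, 0.1543624, 0.1208054, 0.114094, 0.1812081, 0.1208054, 0.147651 (working shown to 7 dp, full precision carried).
D = 0.1610738² + 0.1543624² + 0.1208054² + 0.114094² + 0.1812081² + 0.1208054² + 0.147651² = 0.0259448 + 0.0238278 + 0.0145939 + 0.0130174 + 0.0328364 + 0.0145939 + 0.0218008 = 0.1466150.
So 1/D = 6.82058, i.e. 6.821 to 3 decimal places.

6.821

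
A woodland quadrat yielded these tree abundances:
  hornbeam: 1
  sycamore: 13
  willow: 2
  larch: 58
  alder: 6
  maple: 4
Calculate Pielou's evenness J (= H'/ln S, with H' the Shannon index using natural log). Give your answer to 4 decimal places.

Total N = 1+13+2+58+6+4 = 84, so the proportions are 0.011905, 0.154762, 0.02381, 0.690476, 0.071429, 0.047619 (working shown to 6 dp, full precision carried).
H' = −Σ pᵢ ln pᵢ = −((-0.052748) + (-0.288765) + (-0.088992) + (-0.255734) + (-0.188504) + (-0.144977)) = 1.019721.
With S = 6 species, ln S = 1.791759, so J = 1.019721/1.791759 = 0.569117, i.e. 0.5691 to 4 decimal places.

0.5691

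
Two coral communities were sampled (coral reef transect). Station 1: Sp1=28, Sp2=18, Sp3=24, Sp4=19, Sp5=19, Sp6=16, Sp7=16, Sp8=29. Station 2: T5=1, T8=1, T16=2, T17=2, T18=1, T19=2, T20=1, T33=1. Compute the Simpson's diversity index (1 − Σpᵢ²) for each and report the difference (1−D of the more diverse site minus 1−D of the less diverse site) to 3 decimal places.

0.009

Station 1: N=169, proportions 0.16568, 0.106509, 0.142012, 0.112426, 0.112426, 0.094675, 0.094675, 0.171598, giving 1−D = 0.868387 (working shown to 6 dp, full precision carried).
Station 2: N=11, proportions 0.090909, 0.090909, 0.181818, 0.181818, 0.090909, 0.181818, 0.090909, 0.090909, giving 1−D = 0.859504.
Difference = |0.868387 − 0.859504| = 0.008883, i.e. 0.009 to 3 decimal places.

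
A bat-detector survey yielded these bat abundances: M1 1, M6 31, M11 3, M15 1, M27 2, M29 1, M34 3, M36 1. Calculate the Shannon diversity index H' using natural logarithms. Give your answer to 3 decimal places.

Total N = 1+31+3+1+2+1+3+1 = 43, so the proportions are 0.02326, 0.72093, 0.06977, 0.02326, 0.04651, 0.02326, 0.06977, 0.02326 (working shown to 5 dp, full precision carried).
Each pᵢ ln pᵢ term: 0.02326×(-3.76120)=-0.08747, 0.72093×(-0.32721)=-0.23590, 0.06977×(-2.66259)=-0.18576, 0.02326×(-3.76120)=-0.08747, 0.04651×(-3.06805)=-0.14270, 0.02326×(-3.76120)=-0.08747, 0.06977×(-2.66259)=-0.18576, 0.02326×(-3.76120)=-0.08747.
Sum = -1.10000, so H' = 1.100.

1.100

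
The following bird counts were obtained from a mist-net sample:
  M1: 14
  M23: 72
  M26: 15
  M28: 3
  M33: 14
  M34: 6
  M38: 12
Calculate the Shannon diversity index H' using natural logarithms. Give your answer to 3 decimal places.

Total N = 14+72+15+3+14+6+12 = 136, so the proportions are 0.10294, 0.52941, 0.11029, 0.02206, 0.10294, 0.04412, 0.08824 (working shown to 5 dp, full precision carried).
Each pᵢ ln pᵢ term: 0.10294×(-2.27360)=-0.23405, 0.52941×(-0.63599)=-0.33670, 0.11029×(-2.20460)=-0.24315, 0.02206×(-3.81404)=-0.08413, 0.10294×(-2.27360)=-0.23405, 0.04412×(-3.12090)=-0.13769, 0.08824×(-2.42775)=-0.21421.
Sum = -1.48398, so H' = 1.484.

1.484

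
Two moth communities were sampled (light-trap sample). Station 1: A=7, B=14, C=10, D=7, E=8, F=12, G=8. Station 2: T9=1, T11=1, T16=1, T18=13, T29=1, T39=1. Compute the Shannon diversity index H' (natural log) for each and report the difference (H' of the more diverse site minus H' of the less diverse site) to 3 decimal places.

0.874

Station 1: N=66, proportions 0.10606, 0.21212, 0.15152, 0.10606, 0.12121, 0.18182, 0.12121, giving H' = 1.91230 (working shown to 5 dp, full precision carried).
Station 2: N=18, proportions 0.05556, 0.05556, 0.05556, 0.72222, 0.05556, 0.05556, giving H' = 1.03791.
Difference = |1.91230 − 1.03791| = 0.87439, i.e. 0.874 to 3 decimal places.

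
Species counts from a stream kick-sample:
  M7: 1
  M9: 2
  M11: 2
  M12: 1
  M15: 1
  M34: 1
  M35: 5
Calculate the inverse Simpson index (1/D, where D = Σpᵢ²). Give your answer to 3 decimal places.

Total N = 1+2+2+1+1+1+5 = 13, so the proportions are 0.0769231, 0.1538462, 0.1538462, 0.0769231, 0.0769231, 0.0769231, 0.3846154 (working shown to 7 dp, full precision carried).
D = 0.0769231² + 0.1538462² + 0.1538462² + 0.0769231² + 0.0769231² + 0.0769231² + 0.3846154² = 0.0059172 + 0.0236686 + 0.0236686 + 0.0059172 + 0.0059172 + 0.0059172 + 0.1479290 = 0.2189349.
So 1/D = 4.56757, i.e. 4.568 to 3 decimal places.

4.568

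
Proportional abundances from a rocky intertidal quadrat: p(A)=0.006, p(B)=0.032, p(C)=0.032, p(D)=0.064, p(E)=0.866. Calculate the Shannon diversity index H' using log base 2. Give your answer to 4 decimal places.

Each pᵢ log₂ pᵢ term (working shown to 6 dp, full precision carried): 0.006×(-7.380822)=-0.044285, 0.032×(-4.965784)=-0.158905, 0.032×(-4.965784)=-0.158905, 0.064×(-3.965784)=-0.253810, 0.866×(-0.207561)=-0.179748.
Sum = -0.795653, so H' = 0.7957.

0.7957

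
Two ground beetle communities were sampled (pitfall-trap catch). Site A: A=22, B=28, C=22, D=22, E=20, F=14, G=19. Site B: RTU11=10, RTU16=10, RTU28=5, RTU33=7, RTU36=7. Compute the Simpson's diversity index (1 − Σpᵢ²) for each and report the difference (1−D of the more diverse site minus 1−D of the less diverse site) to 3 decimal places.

0.065

Site A: N=147, proportions 0.14966, 0.19048, 0.14966, 0.14966, 0.13605, 0.09524, 0.12925, giving 1−D = 0.85224 (working shown to 5 dp, full precision carried).
Site B: N=39, proportions 0.25641, 0.25641, 0.12821, 0.17949, 0.17949, giving 1−D = 0.78764.
Difference = |0.85224 − 0.78764| = 0.06460, i.e. 0.065 to 3 decimal places.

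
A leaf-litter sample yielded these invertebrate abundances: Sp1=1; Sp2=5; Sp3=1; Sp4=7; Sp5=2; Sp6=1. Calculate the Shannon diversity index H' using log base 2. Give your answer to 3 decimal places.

Total N = 1+5+1+7+2+1 = 17, so the proportions are 0.05882, 0.29412, 0.05882, 0.41176, 0.11765, 0.05882 (working shown to 5 dp, full precision carried).
Each pᵢ log₂ pᵢ term: 0.05882×(-4.08746)=-0.24044, 0.29412×(-1.76553)=-0.51927, 0.05882×(-4.08746)=-0.24044, 0.41176×(-1.28011)=-0.52710, 0.11765×(-3.08746)=-0.36323, 0.05882×(-4.08746)=-0.24044.
Sum = -2.13093, so H' = 2.131.

2.131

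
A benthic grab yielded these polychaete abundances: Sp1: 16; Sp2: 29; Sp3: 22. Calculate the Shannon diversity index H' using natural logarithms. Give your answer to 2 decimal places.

1.07

Total N = 16+29+22 = 67, so the proportions are 0.2388, 0.4328, 0.3284 (working shown to 4 dp, full precision carried).
Each pᵢ ln pᵢ term: 0.2388×(-1.4321)=-0.3420, 0.4328×(-0.8374)=-0.3625, 0.3284×(-1.1137)=-0.3657.
Sum = -1.0701, so H' = 1.07.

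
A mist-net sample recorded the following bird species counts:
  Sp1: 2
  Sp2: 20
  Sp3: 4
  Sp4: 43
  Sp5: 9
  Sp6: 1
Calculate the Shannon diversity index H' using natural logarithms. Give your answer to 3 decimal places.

1.226

Total N = 2+20+4+43+9+1 = 79, so the proportions are 0.02532, 0.25316, 0.05063, 0.5443, 0.11392, 0.01266 (working shown to 5 dp, full precision carried).
Each pᵢ ln pᵢ term: 0.02532×(-3.67630)=-0.09307, 0.25316×(-1.37372)=-0.34778, 0.05063×(-2.98315)=-0.15105, 0.5443×(-0.60825)=-0.33107, 0.11392×(-2.17222)=-0.24747, 0.01266×(-4.36945)=-0.05531.
Sum = -1.22574, so H' = 1.226.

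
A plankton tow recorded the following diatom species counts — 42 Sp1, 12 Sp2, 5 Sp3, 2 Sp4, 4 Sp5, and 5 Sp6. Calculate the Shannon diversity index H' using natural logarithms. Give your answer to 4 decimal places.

Total N = 42+12+5+2+4+5 = 70, so the proportions are 0.6, 0.171429, 0.071429, 0.028571, 0.057143, 0.071429 (working shown to 6 dp, full precision carried).
Each pᵢ ln pᵢ term: 0.6×(-0.510826)=-0.306495, 0.171429×(-1.763589)=-0.302329, 0.071429×(-2.639057)=-0.188504, 0.028571×(-3.555348)=-0.101581, 0.057143×(-2.862201)=-0.163554, 0.071429×(-2.639057)=-0.188504.
Sum = -1.250969, so H' = 1.2510.

1.2510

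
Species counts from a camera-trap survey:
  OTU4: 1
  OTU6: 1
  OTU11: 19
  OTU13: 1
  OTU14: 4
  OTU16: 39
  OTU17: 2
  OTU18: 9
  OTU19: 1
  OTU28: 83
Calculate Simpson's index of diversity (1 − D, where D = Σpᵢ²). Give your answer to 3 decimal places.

0.653

Total N = 1+1+19+1+4+39+2+9+1+83 = 160, so the proportions are 0.00625, 0.00625, 0.11875, 0.00625, 0.025, 0.24375, 0.0125, 0.05625, 0.00625, 0.51875 (working shown to 5 dp, full precision carried).
D = 0.00625² + 0.00625² + 0.11875² + 0.00625² + 0.025² + 0.24375² + 0.0125² + 0.05625² + 0.00625² + 0.51875² = 0.00004 + 0.00004 + 0.01410 + 0.00004 + 0.00063 + 0.05941 + 0.00016 + 0.00316 + 0.00004 + 0.26910 = 0.34672.
So 1 − D = 0.65328, i.e. 0.653 to 3 decimal places.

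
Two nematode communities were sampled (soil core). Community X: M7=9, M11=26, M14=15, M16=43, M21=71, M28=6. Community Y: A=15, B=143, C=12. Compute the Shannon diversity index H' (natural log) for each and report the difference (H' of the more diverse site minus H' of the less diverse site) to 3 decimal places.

Community X: N=170, proportions 0.05294, 0.15294, 0.08824, 0.25294, 0.41765, 0.03529, giving H' = 1.48734 (working shown to 5 dp, full precision carried).
Community Y: N=170, proportions 0.08824, 0.84118, 0.07059, giving H' = 0.54682.
Difference = |1.48734 − 0.54682| = 0.94052, i.e. 0.941 to 3 decimal places.

0.941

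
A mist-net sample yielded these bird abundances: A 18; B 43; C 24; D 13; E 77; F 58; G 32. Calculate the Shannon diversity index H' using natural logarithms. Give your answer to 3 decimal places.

Total N = 18+43+24+13+77+58+32 = 265, so the proportions are 0.06792, 0.16226, 0.09057, 0.04906, 0.29057, 0.21887, 0.12075 (working shown to 5 dp, full precision carried).
Each pᵢ ln pᵢ term: 0.06792×(-2.68936)=-0.18267, 0.16226×(-1.81853)=-0.29508, 0.09057×(-2.40168)=-0.21751, 0.04906×(-3.01478)=-0.14789, 0.29057×(-1.23592)=-0.35912, 0.21887×(-1.51929)=-0.33252, 0.12075×(-2.11399)=-0.25527.
Sum = -1.79008, so H' = 1.790.

1.790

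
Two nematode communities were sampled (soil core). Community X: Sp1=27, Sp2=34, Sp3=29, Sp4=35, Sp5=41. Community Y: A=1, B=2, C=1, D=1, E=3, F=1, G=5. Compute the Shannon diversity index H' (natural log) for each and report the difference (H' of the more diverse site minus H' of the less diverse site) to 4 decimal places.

Community X: N=166, proportions 0.162651, 0.204819, 0.174699, 0.210843, 0.246988, giving H' = 1.598560 (working shown to 6 dp, full precision carried).
Community Y: N=14, proportions 0.071429, 0.142857, 0.071429, 0.071429, 0.214286, 0.071429, 0.357143, giving H' = 1.729820.
Difference = |1.598560 − 1.729820| = 0.131260, i.e. 0.1313 to 4 decimal places.

0.1313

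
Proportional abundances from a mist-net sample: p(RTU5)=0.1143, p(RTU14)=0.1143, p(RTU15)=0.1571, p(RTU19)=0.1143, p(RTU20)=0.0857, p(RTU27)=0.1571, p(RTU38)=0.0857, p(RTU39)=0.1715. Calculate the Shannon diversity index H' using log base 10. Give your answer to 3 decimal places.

Each pᵢ log₁₀ pᵢ term (working shown to 5 dp, full precision carried): 0.1143×(-0.94195)=-0.10767, 0.1143×(-0.94195)=-0.10767, 0.1571×(-0.80382)=-0.12628, 0.1143×(-0.94195)=-0.10767, 0.0857×(-1.06702)=-0.09144, 0.1571×(-0.80382)=-0.12628, 0.0857×(-1.06702)=-0.09144, 0.1715×(-0.76574)=-0.13132.
Sum = -0.88977, so H' = 0.890.

0.890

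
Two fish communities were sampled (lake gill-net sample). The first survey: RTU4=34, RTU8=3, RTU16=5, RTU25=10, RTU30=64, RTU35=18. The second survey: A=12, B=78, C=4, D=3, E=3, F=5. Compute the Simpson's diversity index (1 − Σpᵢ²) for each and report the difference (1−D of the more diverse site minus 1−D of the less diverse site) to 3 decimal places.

The first survey: N=134, proportions 0.25373, 0.02239, 0.03731, 0.07463, 0.47761, 0.13433, giving 1−D = 0.68200 (working shown to 5 dp, full precision carried).
The second survey: N=105, proportions 0.11429, 0.74286, 0.0381, 0.02857, 0.02857, 0.04762, giving 1−D = 0.42975.
Difference = |0.68200 − 0.42975| = 0.25225, i.e. 0.252 to 3 decimal places.

0.252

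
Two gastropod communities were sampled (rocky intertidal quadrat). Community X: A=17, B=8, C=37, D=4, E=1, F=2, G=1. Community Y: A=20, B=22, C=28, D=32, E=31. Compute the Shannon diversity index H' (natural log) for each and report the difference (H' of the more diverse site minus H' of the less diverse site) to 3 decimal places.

Community X: N=70, proportions 0.24286, 0.11429, 0.52857, 0.05714, 0.01429, 0.02857, 0.01429, giving H' = 1.31513 (working shown to 5 dp, full precision carried).
Community Y: N=133, proportions 0.15038, 0.16541, 0.21053, 0.2406, 0.23308, giving H' = 1.59278.
Difference = |1.31513 − 1.59278| = 0.27765, i.e. 0.278 to 3 decimal places.

0.278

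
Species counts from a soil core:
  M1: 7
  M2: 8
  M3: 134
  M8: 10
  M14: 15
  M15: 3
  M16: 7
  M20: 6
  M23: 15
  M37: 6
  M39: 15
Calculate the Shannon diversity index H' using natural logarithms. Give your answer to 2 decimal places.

Total N = 7+8+134+10+15+3+7+6+15+6+15 = 226, so the proportions are 0.031, 0.0354, 0.5929, 0.0442, 0.0664, 0.0133, 0.031, 0.0265, 0.0664, 0.0265, 0.0664 (working shown to 4 dp, full precision carried).
Each pᵢ ln pᵢ term: 0.031×(-3.4746)=-0.1076, 0.0354×(-3.3411)=-0.1183, 0.5929×(-0.5227)=-0.3099, 0.0442×(-3.1179)=-0.1380, 0.0664×(-2.7125)=-0.1800, 0.0133×(-4.3219)=-0.0574, 0.031×(-3.4746)=-0.1076, 0.0265×(-3.6288)=-0.0963, 0.0664×(-2.7125)=-0.1800, 0.0265×(-3.6288)=-0.0963, 0.0664×(-2.7125)=-0.1800.
Sum = -1.5715, so H' = 1.57.

1.57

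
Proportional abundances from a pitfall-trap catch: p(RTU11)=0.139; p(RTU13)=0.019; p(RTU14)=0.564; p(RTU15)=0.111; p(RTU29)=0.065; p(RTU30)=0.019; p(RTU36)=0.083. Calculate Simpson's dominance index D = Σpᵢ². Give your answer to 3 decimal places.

0.362

D = 0.139² + 0.019² + 0.564² + 0.111² + 0.065² + 0.019² + 0.083² = 0.01932 + 0.00036 + 0.31810 + 0.01232 + 0.00423 + 0.00036 + 0.00689 = 0.36157 (working shown to 5 dp, full precision carried).
To 3 decimal places, D = 0.362.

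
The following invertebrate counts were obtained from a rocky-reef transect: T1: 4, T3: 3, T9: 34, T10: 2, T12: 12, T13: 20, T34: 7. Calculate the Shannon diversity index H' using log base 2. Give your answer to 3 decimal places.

Total N = 4+3+34+2+12+20+7 = 82, so the proportions are 0.04878, 0.03659, 0.41463, 0.02439, 0.14634, 0.2439, 0.08537 (working shown to 5 dp, full precision carried).
Each pᵢ log₂ pᵢ term: 0.04878×(-4.35755)=-0.21256, 0.03659×(-4.77259)=-0.17461, 0.41463×(-1.27009)=-0.52662, 0.02439×(-5.35755)=-0.13067, 0.14634×(-2.77259)=-0.40574, 0.2439×(-2.03562)=-0.49649, 0.08537×(-3.55020)=-0.30307.
Sum = -2.24977, so H' = 2.250.

2.250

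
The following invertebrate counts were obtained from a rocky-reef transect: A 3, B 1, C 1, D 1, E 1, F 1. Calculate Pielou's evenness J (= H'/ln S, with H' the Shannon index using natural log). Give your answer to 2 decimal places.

Total N = 3+1+1+1+1+1 = 8, so the proportions are 0.375, 0.125, 0.125, 0.125, 0.125, 0.125 (working shown to 4 dp, full precision carried).
H' = −Σ pᵢ ln pᵢ = −((-0.3678) + (-0.2599) + (-0.2599) + (-0.2599) + (-0.2599) + (-0.2599)) = 1.6675.
With S = 6 species, ln S = 1.7918, so J = 1.6675/1.7918 = 0.9306, i.e. 0.93 to 2 decimal places.

0.93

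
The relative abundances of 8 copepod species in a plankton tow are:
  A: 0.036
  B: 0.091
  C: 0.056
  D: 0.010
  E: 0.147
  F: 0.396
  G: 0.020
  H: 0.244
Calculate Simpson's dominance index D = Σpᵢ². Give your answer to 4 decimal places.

0.2512

D = 0.036² + 0.091² + 0.056² + 0.01² + 0.147² + 0.396² + 0.02² + 0.244² = 0.001296 + 0.008281 + 0.003136 + 0.000100 + 0.021609 + 0.156816 + 0.000400 + 0.059536 = 0.251174 (working shown to 6 dp, full precision carried).
To 4 decimal places, D = 0.2512.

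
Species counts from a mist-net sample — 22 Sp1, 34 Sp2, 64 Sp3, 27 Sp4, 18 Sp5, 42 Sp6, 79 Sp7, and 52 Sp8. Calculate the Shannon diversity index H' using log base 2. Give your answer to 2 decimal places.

Total N = 22+34+64+27+18+42+79+52 = 338, so the proportions are 0.0651, 0.1006, 0.1893, 0.0799, 0.0533, 0.1243, 0.2337, 0.1538 (working shown to 4 dp, full precision carried).
Each pᵢ log₂ pᵢ term: 0.0651×(-3.9414)=-0.2565, 0.1006×(-3.3134)=-0.3333, 0.1893×(-2.4009)=-0.4546, 0.0799×(-3.6460)=-0.2912, 0.0533×(-4.2310)=-0.2253, 0.1243×(-3.0086)=-0.3738, 0.2337×(-2.0971)=-0.4902, 0.1538×(-2.7004)=-0.4155.
Sum = -2.8405, so H' = 2.84.

2.84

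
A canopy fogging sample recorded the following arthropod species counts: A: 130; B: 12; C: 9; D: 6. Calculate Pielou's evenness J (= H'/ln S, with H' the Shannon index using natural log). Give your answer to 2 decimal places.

0.46

Total N = 130+12+9+6 = 157, so the proportions are 0.828, 0.0764, 0.0573, 0.0382 (working shown to 4 dp, full precision carried).
H' = −Σ pᵢ ln pᵢ = −((-0.1563) + (-0.1965) + (-0.1639) + (-0.1248)) = 0.6414.
With S = 4 species, ln S = 1.3863, so J = 0.6414/1.3863 = 0.4627, i.e. 0.46 to 2 decimal places.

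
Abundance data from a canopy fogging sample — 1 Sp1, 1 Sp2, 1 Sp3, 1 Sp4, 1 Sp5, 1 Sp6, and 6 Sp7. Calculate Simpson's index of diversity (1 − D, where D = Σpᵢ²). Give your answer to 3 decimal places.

0.708

Total N = 1+1+1+1+1+1+6 = 12, so the proportions are 0.08333, 0.08333, 0.08333, 0.08333, 0.08333, 0.08333, 0.5 (working shown to 5 dp, full precision carried).
D = 0.08333² + 0.08333² + 0.08333² + 0.08333² + 0.08333² + 0.08333² + 0.5² = 0.00694 + 0.00694 + 0.00694 + 0.00694 + 0.00694 + 0.00694 + 0.25000 = 0.29167.
So 1 − D = 0.70833, i.e. 0.708 to 3 decimal places.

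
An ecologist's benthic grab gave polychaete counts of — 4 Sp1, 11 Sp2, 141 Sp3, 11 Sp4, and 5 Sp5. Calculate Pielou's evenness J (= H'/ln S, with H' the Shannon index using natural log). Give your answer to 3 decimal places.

Total N = 4+11+141+11+5 = 172, so the proportions are 0.02326, 0.06395, 0.81977, 0.06395, 0.02907 (working shown to 5 dp, full precision carried).
H' = −Σ pᵢ ln pᵢ = −((-0.08747) + (-0.17585) + (-0.16292) + (-0.17585) + (-0.10285)) = 0.70493.
With S = 5 species, ln S = 1.60944, so J = 0.70493/1.60944 = 0.43800, i.e. 0.438 to 3 decimal places.

0.438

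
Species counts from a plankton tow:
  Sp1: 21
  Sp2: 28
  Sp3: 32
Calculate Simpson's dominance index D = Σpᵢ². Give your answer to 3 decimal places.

Total N = 21+28+32 = 81, so the proportions are 0.25926, 0.34568, 0.39506 (working shown to 5 dp, full precision carried).
D = 0.25926² + 0.34568² + 0.39506² = 0.06722 + 0.11949 + 0.15607 = 0.34278.
To 3 decimal places, D = 0.343.

0.343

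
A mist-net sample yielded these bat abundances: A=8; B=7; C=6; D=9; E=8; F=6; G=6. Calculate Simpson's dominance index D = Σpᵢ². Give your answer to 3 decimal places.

0.146

Total N = 8+7+6+9+8+6+6 = 50, so the proportions are 0.16, 0.14, 0.12, 0.18, 0.16, 0.12, 0.12 (working shown to 5 dp, full precision carried).
D = 0.16² + 0.14² + 0.12² + 0.18² + 0.16² + 0.12² + 0.12² = 0.02560 + 0.01960 + 0.01440 + 0.03240 + 0.02560 + 0.01440 + 0.01440 = 0.14640.
To 3 decimal places, D = 0.146.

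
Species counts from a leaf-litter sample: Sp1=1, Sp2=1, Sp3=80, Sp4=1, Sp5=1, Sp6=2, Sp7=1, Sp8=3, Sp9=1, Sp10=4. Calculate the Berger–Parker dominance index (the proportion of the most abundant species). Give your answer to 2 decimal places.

0.84

Total N = 1+1+80+1+1+2+1+3+1+4 = 95, so the proportions are 0.0105, 0.0105, 0.8421, 0.0105, 0.0105, 0.0211, 0.0105, 0.0316, 0.0105, 0.0421 (working shown to 4 dp, full precision carried).
The largest proportion is 0.8421, i.e. d = 0.84 to 2 decimal places.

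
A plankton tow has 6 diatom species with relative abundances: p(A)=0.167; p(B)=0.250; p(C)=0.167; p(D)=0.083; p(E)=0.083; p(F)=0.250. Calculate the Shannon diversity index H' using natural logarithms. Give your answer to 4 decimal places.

Each pᵢ ln pᵢ term (working shown to 6 dp, full precision carried): 0.167×(-1.789761)=-0.298890, 0.25×(-1.386294)=-0.346574, 0.167×(-1.789761)=-0.298890, 0.083×(-2.488915)=-0.206580, 0.083×(-2.488915)=-0.206580, 0.25×(-1.386294)=-0.346574.
Sum = -1.704087, so H' = 1.7041.

1.7041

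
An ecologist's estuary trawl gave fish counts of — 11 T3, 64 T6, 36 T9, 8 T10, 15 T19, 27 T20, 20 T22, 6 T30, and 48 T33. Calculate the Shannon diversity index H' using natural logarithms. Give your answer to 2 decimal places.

Total N = 11+64+36+8+15+27+20+6+48 = 235, so the proportions are 0.0468, 0.2723, 0.1532, 0.034, 0.0638, 0.1149, 0.0851, 0.0255, 0.2043 (working shown to 4 dp, full precision carried).
Each pᵢ ln pᵢ term: 0.0468×(-3.0617)=-0.1433, 0.2723×(-1.3007)=-0.3542, 0.1532×(-1.8761)=-0.2874, 0.034×(-3.3801)=-0.1151, 0.0638×(-2.7515)=-0.1756, 0.1149×(-2.1637)=-0.2486, 0.0851×(-2.4639)=-0.2097, 0.0255×(-3.6678)=-0.0936, 0.2043×(-1.5884)=-0.3244.
Sum = -1.9520, so H' = 1.95.

1.95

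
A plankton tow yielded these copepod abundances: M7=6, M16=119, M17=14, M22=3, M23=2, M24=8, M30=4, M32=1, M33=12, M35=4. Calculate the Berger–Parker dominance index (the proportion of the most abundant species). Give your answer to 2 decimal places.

0.69

Total N = 6+119+14+3+2+8+4+1+12+4 = 173, so the proportions are 0.0347, 0.6879, 0.0809, 0.0173, 0.0116, 0.0462, 0.0231, 0.0058, 0.0694, 0.0231 (working shown to 4 dp, full precision carried).
The largest proportion is 0.6879, i.e. d = 0.69 to 2 decimal places.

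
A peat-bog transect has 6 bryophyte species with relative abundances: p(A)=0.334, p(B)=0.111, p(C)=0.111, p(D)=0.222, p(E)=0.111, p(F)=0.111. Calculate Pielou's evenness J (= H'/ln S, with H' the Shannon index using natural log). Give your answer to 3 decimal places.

H' = −Σ pᵢ ln pᵢ = −((-0.36627) + (-0.24400) + (-0.24400) + (-0.33413) + (-0.24400) + (-0.24400)) = 1.67641 (working shown to 5 dp, full precision carried).
With S = 6 species, ln S = 1.79176, so J = 1.67641/1.79176 = 0.93562, i.e. 0.936 to 3 decimal places.

0.936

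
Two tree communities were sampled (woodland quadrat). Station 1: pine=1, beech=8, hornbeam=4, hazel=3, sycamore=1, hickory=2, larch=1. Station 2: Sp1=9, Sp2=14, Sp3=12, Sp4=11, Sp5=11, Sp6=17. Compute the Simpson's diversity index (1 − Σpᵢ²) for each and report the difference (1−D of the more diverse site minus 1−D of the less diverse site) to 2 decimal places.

Station 1: N=20, proportions 0.05, 0.4, 0.2, 0.15, 0.05, 0.1, 0.05, giving 1−D = 0.7600 (working shown to 4 dp, full precision carried).
Station 2: N=74, proportions 0.1216, 0.1892, 0.1622, 0.1486, 0.1486, 0.2297, giving 1−D = 0.8262.
Difference = |0.7600 − 0.8262| = 0.0662, i.e. 0.07 to 2 decimal places.

0.07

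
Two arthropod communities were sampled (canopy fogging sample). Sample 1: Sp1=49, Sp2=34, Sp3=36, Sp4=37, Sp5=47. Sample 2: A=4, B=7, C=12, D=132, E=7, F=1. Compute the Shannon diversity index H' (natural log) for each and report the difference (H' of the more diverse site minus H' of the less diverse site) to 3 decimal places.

Sample 1: N=203, proportions 0.24138, 0.16749, 0.17734, 0.18227, 0.23153, giving H' = 1.59812 (working shown to 5 dp, full precision carried).
Sample 2: N=163, proportions 0.02454, 0.04294, 0.07362, 0.80982, 0.04294, 0.00613, giving H' = 0.75549.
Difference = |1.59812 − 0.75549| = 0.84263, i.e. 0.843 to 3 decimal places.

0.843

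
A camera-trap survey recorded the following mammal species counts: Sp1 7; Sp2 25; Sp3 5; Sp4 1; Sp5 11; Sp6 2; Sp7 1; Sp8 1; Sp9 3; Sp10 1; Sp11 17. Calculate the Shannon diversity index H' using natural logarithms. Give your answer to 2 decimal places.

Total N = 7+25+5+1+11+2+1+1+3+1+17 = 74, so the proportions are 0.0946, 0.3378, 0.0676, 0.0135, 0.1486, 0.027, 0.0135, 0.0135, 0.0405, 0.0135, 0.2297 (working shown to 4 dp, full precision carried).
Each pᵢ ln pᵢ term: 0.0946×(-2.3582)=-0.2231, 0.3378×(-1.0852)=-0.3666, 0.0676×(-2.6946)=-0.1821, 0.0135×(-4.3041)=-0.0582, 0.1486×(-1.9062)=-0.2833, 0.027×(-3.6109)=-0.0976, 0.0135×(-4.3041)=-0.0582, 0.0135×(-4.3041)=-0.0582, 0.0405×(-3.2055)=-0.1300, 0.0135×(-4.3041)=-0.0582, 0.2297×(-1.4709)=-0.3379.
Sum = -1.8532, so H' = 1.85.

1.85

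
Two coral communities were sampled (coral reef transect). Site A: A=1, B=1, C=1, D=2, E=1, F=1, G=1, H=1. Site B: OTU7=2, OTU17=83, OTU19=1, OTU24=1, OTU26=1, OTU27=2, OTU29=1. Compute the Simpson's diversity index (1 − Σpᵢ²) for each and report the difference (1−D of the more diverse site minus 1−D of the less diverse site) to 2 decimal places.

Site A: N=9, proportions 0.1111, 0.1111, 0.1111, 0.2222, 0.1111, 0.1111, 0.1111, 0.1111, giving 1−D = 0.8642 (working shown to 4 dp, full precision carried).
Site B: N=91, proportions 0.022, 0.9121, 0.011, 0.011, 0.011, 0.022, 0.011, giving 1−D = 0.1666.
Difference = |0.8642 − 0.1666| = 0.6976, i.e. 0.70 to 2 decimal places.

0.70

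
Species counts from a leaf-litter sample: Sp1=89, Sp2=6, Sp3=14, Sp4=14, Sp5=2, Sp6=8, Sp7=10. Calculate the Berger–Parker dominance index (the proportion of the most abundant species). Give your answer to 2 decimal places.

0.62

Total N = 89+6+14+14+2+8+10 = 143, so the proportions are 0.6224, 0.042, 0.0979, 0.0979, 0.014, 0.0559, 0.0699 (working shown to 4 dp, full precision carried).
The largest proportion is 0.6224, i.e. d = 0.62 to 2 decimal places.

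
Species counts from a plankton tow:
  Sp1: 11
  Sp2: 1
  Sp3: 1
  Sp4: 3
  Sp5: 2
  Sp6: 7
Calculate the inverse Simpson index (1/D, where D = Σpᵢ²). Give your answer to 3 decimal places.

Total N = 11+1+1+3+2+7 = 25, so the proportions are 0.44, 0.04, 0.04, 0.12, 0.08, 0.28 (working shown to 7 dp, full precision carried).
D = 0.44² + 0.04² + 0.04² + 0.12² + 0.08² + 0.28² = 0.1936000 + 0.0016000 + 0.0016000 + 0.0144000 + 0.0064000 + 0.0784000 = 0.2960000.
So 1/D = 3.37838, i.e. 3.378 to 3 decimal places.

3.378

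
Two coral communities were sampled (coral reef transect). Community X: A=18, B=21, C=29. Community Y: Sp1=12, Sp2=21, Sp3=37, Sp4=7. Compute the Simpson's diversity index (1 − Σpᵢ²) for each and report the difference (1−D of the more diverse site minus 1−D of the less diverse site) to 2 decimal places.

Community X: N=68, proportions 0.2647, 0.3088, 0.4265, giving 1−D = 0.6527 (working shown to 4 dp, full precision carried).
Community Y: N=77, proportions 0.1558, 0.2727, 0.4805, 0.0909, giving 1−D = 0.6622.
Difference = |0.6527 − 0.6622| = 0.0095, i.e. 0.01 to 2 decimal places.

0.01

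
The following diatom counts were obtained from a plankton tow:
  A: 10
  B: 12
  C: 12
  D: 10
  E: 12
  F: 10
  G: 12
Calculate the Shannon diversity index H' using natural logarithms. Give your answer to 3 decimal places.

1.942

Total N = 10+12+12+10+12+10+12 = 78, so the proportions are 0.12821, 0.15385, 0.15385, 0.12821, 0.15385, 0.12821, 0.15385 (working shown to 5 dp, full precision carried).
Each pᵢ ln pᵢ term: 0.12821×(-2.05412)=-0.26335, 0.15385×(-1.87180)=-0.28797, 0.15385×(-1.87180)=-0.28797, 0.12821×(-2.05412)=-0.26335, 0.15385×(-1.87180)=-0.28797, 0.12821×(-2.05412)=-0.26335, 0.15385×(-1.87180)=-0.28797.
Sum = -1.94193, so H' = 1.942.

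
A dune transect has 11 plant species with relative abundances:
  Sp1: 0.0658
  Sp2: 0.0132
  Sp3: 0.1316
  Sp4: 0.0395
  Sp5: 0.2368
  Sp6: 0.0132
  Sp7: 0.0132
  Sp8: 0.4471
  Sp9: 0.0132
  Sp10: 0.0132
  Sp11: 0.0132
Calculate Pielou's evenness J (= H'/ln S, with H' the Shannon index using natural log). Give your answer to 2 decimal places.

H' = −Σ pᵢ ln pᵢ = −((-0.1791) + (-0.0571) + (-0.2669) + (-0.1276) + (-0.3411) + (-0.0571) + (-0.0571) + (-0.3599) + (-0.0571) + (-0.0571) + (-0.0571)) = 1.6173 (working shown to 4 dp, full precision carried).
With S = 11 species, ln S = 2.3979, so J = 1.6173/2.3979 = 0.6745, i.e. 0.67 to 2 decimal places.

0.67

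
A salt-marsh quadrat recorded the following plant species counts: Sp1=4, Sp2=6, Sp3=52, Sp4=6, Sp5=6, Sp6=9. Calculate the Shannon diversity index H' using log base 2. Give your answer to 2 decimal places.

Total N = 4+6+52+6+6+9 = 83, so the proportions are 0.0482, 0.0723, 0.6265, 0.0723, 0.0723, 0.1084 (working shown to 4 dp, full precision carried).
Each pᵢ log₂ pᵢ term: 0.0482×(-4.3750)=-0.2108, 0.0723×(-3.7901)=-0.2740, 0.6265×(-0.6746)=-0.4226, 0.0723×(-3.7901)=-0.2740, 0.0723×(-3.7901)=-0.2740, 0.1084×(-3.2051)=-0.3475.
Sum = -1.8030, so H' = 1.80.

1.80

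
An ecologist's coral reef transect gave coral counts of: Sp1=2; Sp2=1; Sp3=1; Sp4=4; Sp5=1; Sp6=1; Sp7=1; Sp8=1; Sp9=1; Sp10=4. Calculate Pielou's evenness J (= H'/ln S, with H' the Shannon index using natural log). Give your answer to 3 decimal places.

Total N = 2+1+1+4+1+1+1+1+1+4 = 17, so the proportions are 0.11765, 0.05882, 0.05882, 0.23529, 0.05882, 0.05882, 0.05882, 0.05882, 0.05882, 0.23529 (working shown to 5 dp, full precision carried).
H' = −Σ pᵢ ln pᵢ = −((-0.25177) + (-0.16666) + (-0.16666) + (-0.34045) + (-0.16666) + (-0.16666) + (-0.16666) + (-0.16666) + (-0.16666) + (-0.34045)) = 2.09929.
With S = 10 species, ln S = 2.30259, so J = 2.09929/2.30259 = 0.91171, i.e. 0.912 to 3 decimal places.

0.912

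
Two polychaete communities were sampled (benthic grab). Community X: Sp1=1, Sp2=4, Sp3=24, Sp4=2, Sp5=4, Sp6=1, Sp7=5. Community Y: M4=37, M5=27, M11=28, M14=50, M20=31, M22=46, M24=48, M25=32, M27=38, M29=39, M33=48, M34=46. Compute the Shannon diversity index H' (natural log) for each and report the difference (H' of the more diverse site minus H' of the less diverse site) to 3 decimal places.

1.111

Community X: N=41, proportions 0.02439024, 0.09756098, 0.58536585, 0.04878049, 0.09756098, 0.02439024, 0.12195122, giving H' = 1.35266644 (working shown to 8 dp, full precision carried).
Community Y: N=470, proportions 0.0787234, 0.05744681, 0.05957447, 0.10638298, 0.06595745, 0.09787234, 0.10212766, 0.06808511, 0.08085106, 0.08297872, 0.10212766, 0.09787234, giving H' = 2.46373467.
Difference = |1.35266644 − 2.46373467| = 1.11106823, i.e. 1.111 to 3 decimal places.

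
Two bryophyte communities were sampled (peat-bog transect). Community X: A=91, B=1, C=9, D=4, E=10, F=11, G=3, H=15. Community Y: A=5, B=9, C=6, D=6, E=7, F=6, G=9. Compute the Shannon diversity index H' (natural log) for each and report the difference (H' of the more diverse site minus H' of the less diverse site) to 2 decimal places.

Community X: N=144, proportions 0.6319, 0.0069, 0.0625, 0.0278, 0.0694, 0.0764, 0.0208, 0.1042, giving H' = 1.2953 (working shown to 4 dp, full precision carried).
Community Y: N=48, proportions 0.1042, 0.1875, 0.125, 0.125, 0.1458, 0.125, 0.1875, giving H' = 1.9239.
Difference = |1.2953 − 1.9239| = 0.6286, i.e. 0.63 to 2 decimal places.

0.63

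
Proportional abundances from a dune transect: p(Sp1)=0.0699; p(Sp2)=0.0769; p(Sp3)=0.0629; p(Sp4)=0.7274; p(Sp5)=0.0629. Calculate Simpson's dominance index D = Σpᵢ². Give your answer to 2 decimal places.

D = 0.0699² + 0.0769² + 0.0629² + 0.7274² + 0.0629² = 0.0049 + 0.0059 + 0.0040 + 0.5291 + 0.0040 = 0.5478 (working shown to 4 dp, full precision carried).
To 2 decimal places, D = 0.55.

0.55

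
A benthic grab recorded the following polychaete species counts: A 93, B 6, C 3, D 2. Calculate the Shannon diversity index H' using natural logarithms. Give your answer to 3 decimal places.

Total N = 93+6+3+2 = 104, so the proportions are 0.89423, 0.05769, 0.02885, 0.01923 (working shown to 5 dp, full precision carried).
Each pᵢ ln pᵢ term: 0.89423×(-0.11179)=-0.09997, 0.05769×(-2.85263)=-0.16457, 0.02885×(-3.54578)=-0.10228, 0.01923×(-3.95124)=-0.07599.
Sum = -0.44281, so H' = 0.443.

0.443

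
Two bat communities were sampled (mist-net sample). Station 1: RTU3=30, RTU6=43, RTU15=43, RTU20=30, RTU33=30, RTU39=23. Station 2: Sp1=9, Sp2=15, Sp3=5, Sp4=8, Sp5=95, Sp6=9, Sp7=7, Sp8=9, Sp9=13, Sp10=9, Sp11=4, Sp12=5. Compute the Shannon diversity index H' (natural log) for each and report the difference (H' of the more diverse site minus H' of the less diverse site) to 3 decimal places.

Station 1: N=199, proportions 0.15075, 0.21608, 0.21608, 0.15075, 0.15075, 0.11558, giving H' = 1.76724 (working shown to 5 dp, full precision carried).
Station 2: N=188, proportions 0.04787, 0.07979, 0.0266, 0.04255, 0.50532, 0.04787, 0.03723, 0.04787, 0.06915, 0.04787, 0.02128, 0.0266, giving H' = 1.84506.
Difference = |1.76724 − 1.84506| = 0.07782, i.e. 0.078 to 3 decimal places.

0.078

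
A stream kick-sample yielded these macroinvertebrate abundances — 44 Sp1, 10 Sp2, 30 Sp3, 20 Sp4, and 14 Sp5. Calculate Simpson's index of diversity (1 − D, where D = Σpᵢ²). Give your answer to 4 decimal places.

0.7463

Total N = 44+10+30+20+14 = 118, so the proportions are 0.372881, 0.084746, 0.254237, 0.169492, 0.118644 (working shown to 6 dp, full precision carried).
D = 0.372881² + 0.084746² + 0.254237² + 0.169492² + 0.118644² = 0.139041 + 0.007182 + 0.064637 + 0.028727 + 0.014076 = 0.253663.
So 1 − D = 0.746337, i.e. 0.7463 to 4 decimal places.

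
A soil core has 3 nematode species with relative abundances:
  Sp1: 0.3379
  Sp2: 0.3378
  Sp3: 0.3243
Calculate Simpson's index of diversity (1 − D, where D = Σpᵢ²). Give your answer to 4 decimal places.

0.6665

D = 0.3379² + 0.3378² + 0.3243² = 0.114176 + 0.114109 + 0.105170 = 0.333456 (working shown to 6 dp, full precision carried).
So 1 − D = 0.666544, i.e. 0.6665 to 4 decimal places.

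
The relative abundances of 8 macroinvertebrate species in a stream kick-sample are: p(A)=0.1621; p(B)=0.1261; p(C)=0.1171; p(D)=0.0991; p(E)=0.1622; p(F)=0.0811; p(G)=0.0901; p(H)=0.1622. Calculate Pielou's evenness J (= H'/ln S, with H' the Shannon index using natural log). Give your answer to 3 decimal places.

0.984

H' = −Σ pᵢ ln pᵢ = −((-0.29495) + (-0.26111) + (-0.25115) + (-0.22908) + (-0.29503) + (-0.20373) + (-0.21686) + (-0.29503)) = 2.04693 (working shown to 5 dp, full precision carried).
With S = 8 species, ln S = 2.07944, so J = 2.04693/2.07944 = 0.98437, i.e. 0.984 to 3 decimal places.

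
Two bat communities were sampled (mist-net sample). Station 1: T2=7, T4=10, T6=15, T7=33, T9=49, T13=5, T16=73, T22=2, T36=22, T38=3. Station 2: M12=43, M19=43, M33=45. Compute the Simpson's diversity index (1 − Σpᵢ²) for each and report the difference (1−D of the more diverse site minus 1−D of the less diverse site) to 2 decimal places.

Station 1: N=219, proportions 0.032, 0.0457, 0.0685, 0.1507, 0.2237, 0.0228, 0.3333, 0.0091, 0.1005, 0.0137, giving 1−D = 0.7974 (working shown to 4 dp, full precision carried).
Station 2: N=131, proportions 0.3282, 0.3282, 0.3435, giving 1−D = 0.6665.
Difference = |0.7974 − 0.6665| = 0.1309, i.e. 0.13 to 2 decimal places.

0.13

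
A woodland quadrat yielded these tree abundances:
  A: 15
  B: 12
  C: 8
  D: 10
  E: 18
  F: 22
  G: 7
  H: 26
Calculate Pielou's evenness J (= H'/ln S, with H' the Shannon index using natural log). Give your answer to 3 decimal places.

Total N = 15+12+8+10+18+22+7+26 = 118, so the proportions are 0.12712, 0.10169, 0.0678, 0.08475, 0.15254, 0.18644, 0.05932, 0.22034 (working shown to 5 dp, full precision carried).
H' = −Σ pᵢ ln pᵢ = −((-0.26220) + (-0.23245) + (-0.18246) + (-0.20916) + (-0.28683) + (-0.31315) + (-0.16757) + (-0.33328)) = 1.98710.
With S = 8 species, ln S = 2.07944, so J = 1.98710/2.07944 = 0.95559, i.e. 0.956 to 3 decimal places.

0.956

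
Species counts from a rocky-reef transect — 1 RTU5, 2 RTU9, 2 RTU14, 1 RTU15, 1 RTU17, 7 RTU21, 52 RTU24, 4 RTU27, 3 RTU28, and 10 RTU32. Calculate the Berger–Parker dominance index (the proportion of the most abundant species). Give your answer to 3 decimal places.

0.627

Total N = 1+2+2+1+1+7+52+4+3+10 = 83, so the proportions are 0.01205, 0.0241, 0.0241, 0.01205, 0.01205, 0.08434, 0.62651, 0.04819, 0.03614, 0.12048 (working shown to 5 dp, full precision carried).
The largest proportion is 0.62651, i.e. d = 0.627 to 3 decimal places.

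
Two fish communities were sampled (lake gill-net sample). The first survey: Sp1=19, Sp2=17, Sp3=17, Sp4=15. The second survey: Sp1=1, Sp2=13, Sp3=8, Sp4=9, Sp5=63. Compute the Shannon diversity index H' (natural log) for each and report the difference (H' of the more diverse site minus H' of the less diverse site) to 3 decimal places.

The first survey: N=68, proportions 0.27941, 0.25, 0.25, 0.22059, giving H' = 1.38283 (working shown to 5 dp, full precision carried).
The second survey: N=94, proportions 0.01064, 0.1383, 0.08511, 0.09574, 0.67021, giving H' = 1.02444.
Difference = |1.38283 − 1.02444| = 0.35839, i.e. 0.358 to 3 decimal places.

0.358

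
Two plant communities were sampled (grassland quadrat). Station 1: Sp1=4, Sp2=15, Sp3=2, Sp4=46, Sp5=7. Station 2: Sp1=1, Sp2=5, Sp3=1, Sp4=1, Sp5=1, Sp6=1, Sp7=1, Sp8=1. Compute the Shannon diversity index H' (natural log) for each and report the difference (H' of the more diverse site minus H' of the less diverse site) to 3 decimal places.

0.717

Station 1: N=74, proportions 0.05405, 0.2027, 0.02703, 0.62162, 0.09459, giving H' = 1.09743 (working shown to 5 dp, full precision carried).
Station 2: N=12, proportions 0.08333, 0.41667, 0.08333, 0.08333, 0.08333, 0.08333, 0.08333, 0.08333, giving H' = 1.81431.
Difference = |1.09743 − 1.81431| = 0.71688, i.e. 0.717 to 3 decimal places.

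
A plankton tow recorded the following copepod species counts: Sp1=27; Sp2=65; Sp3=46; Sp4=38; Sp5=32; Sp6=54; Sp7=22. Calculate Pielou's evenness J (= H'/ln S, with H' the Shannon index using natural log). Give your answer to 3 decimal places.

Total N = 27+65+46+38+32+54+22 = 284, so the proportions are 0.09507, 0.22887, 0.16197, 0.1338, 0.11268, 0.19014, 0.07746 (working shown to 5 dp, full precision carried).
H' = −Σ pᵢ ln pᵢ = −((-0.22371) + (-0.33749) + (-0.29484) + (-0.26913) + (-0.24600) + (-0.31563) + (-0.19815)) = 1.88496.
With S = 7 species, ln S = 1.94591, so J = 1.88496/1.94591 = 0.96868, i.e. 0.969 to 3 decimal places.

0.969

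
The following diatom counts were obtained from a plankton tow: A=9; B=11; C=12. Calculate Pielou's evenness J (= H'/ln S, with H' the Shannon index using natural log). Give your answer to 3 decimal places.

0.994

Total N = 9+11+12 = 32, so the proportions are 0.28125, 0.34375, 0.375 (working shown to 5 dp, full precision carried).
H' = −Σ pᵢ ln pᵢ = −((-0.35677) + (-0.36707) + (-0.36781)) = 1.09165.
With S = 3 species, ln S = 1.09861, so J = 1.09165/1.09861 = 0.99366, i.e. 0.994 to 3 decimal places.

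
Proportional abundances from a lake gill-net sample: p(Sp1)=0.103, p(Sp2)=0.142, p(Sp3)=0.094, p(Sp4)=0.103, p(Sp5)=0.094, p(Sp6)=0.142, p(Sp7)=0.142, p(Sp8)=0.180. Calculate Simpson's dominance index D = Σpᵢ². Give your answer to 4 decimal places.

D = 0.103² + 0.142² + 0.094² + 0.103² + 0.094² + 0.142² + 0.142² + 0.18² = 0.010609 + 0.020164 + 0.008836 + 0.010609 + 0.008836 + 0.020164 + 0.020164 + 0.032400 = 0.131782 (working shown to 6 dp, full precision carried).
To 4 decimal places, D = 0.1318.

0.1318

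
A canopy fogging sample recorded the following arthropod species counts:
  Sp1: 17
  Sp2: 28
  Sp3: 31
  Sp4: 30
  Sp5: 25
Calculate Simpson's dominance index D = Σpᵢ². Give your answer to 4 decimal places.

0.2074

Total N = 17+28+31+30+25 = 131, so the proportions are 0.129771, 0.21374, 0.236641, 0.229008, 0.19084 (working shown to 6 dp, full precision carried).
D = 0.129771² + 0.21374² + 0.236641² + 0.229008² + 0.19084² = 0.016841 + 0.045685 + 0.055999 + 0.052444 + 0.036420 = 0.207389.
To 4 decimal places, D = 0.2074.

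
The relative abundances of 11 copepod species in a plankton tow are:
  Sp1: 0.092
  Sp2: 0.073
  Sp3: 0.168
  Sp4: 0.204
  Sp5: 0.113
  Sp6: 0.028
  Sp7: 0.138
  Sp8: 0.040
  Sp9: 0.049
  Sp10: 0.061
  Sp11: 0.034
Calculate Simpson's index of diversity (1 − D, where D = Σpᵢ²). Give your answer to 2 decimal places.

D = 0.092² + 0.073² + 0.168² + 0.204² + 0.113² + 0.028² + 0.138² + 0.04² + 0.049² + 0.061² + 0.034² = 0.0085 + 0.0053 + 0.0282 + 0.0416 + 0.0128 + 0.0008 + 0.0190 + 0.0016 + 0.0024 + 0.0037 + 0.0012 = 0.1251 (working shown to 4 dp, full precision carried).
So 1 − D = 0.8749, i.e. 0.87 to 2 decimal places.

0.87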